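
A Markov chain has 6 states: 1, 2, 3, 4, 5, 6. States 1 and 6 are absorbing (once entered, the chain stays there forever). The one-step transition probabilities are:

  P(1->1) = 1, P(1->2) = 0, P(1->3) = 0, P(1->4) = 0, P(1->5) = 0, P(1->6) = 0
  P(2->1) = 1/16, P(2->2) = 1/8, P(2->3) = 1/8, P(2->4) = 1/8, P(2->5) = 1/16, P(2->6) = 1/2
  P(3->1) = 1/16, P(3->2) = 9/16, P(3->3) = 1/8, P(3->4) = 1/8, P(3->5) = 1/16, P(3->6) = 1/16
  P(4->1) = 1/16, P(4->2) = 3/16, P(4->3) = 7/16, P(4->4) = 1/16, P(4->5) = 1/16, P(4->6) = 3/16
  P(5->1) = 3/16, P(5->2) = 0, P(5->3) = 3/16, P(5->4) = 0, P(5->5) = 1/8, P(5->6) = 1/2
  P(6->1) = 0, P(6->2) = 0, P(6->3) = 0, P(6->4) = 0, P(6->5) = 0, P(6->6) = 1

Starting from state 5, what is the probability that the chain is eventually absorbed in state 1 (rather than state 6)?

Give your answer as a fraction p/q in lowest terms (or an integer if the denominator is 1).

Answer: 7929/30355

Derivation:
Let a_i = P(absorbed in 1 | start in state i).
Boundary conditions: a_1 = 1, a_6 = 0.
For each transient state i, a_i = sum_j P(i->j) * a_j:
  a_2 = 1/16*a_1 + 1/8*a_2 + 1/8*a_3 + 1/8*a_4 + 1/16*a_5 + 1/2*a_6
  a_3 = 1/16*a_1 + 9/16*a_2 + 1/8*a_3 + 1/8*a_4 + 1/16*a_5 + 1/16*a_6
  a_4 = 1/16*a_1 + 3/16*a_2 + 7/16*a_3 + 1/16*a_4 + 1/16*a_5 + 3/16*a_6
  a_5 = 3/16*a_1 + 0*a_2 + 3/16*a_3 + 0*a_4 + 1/8*a_5 + 1/2*a_6

Substituting a_1 = 1 and a_6 = 0, rearrange to (I - Q) a = r where r[i] = P(i -> 1):
  [7/8, -1/8, -1/8, -1/16] . (a_2, a_3, a_4, a_5) = 1/16
  [-9/16, 7/8, -1/8, -1/16] . (a_2, a_3, a_4, a_5) = 1/16
  [-3/16, -7/16, 15/16, -1/16] . (a_2, a_3, a_4, a_5) = 1/16
  [0, -3/16, 0, 7/8] . (a_2, a_3, a_4, a_5) = 3/16

Solving yields:
  a_2 = 4624/30355
  a_3 = 6647/30355
  a_4 = 6579/30355
  a_5 = 7929/30355

Starting state is 5, so the absorption probability is a_5 = 7929/30355.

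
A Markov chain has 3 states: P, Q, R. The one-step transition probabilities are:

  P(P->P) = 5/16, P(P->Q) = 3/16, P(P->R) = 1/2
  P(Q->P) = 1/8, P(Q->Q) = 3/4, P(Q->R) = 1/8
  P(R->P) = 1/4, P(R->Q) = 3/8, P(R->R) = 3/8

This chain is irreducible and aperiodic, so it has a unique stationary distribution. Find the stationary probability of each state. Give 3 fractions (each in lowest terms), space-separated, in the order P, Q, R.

Answer: 7/36 13/24 19/72

Derivation:
The stationary distribution satisfies pi = pi * P, i.e.:
  pi_P = 5/16*pi_P + 1/8*pi_Q + 1/4*pi_R
  pi_Q = 3/16*pi_P + 3/4*pi_Q + 3/8*pi_R
  pi_R = 1/2*pi_P + 1/8*pi_Q + 3/8*pi_R
with normalization: pi_P + pi_Q + pi_R = 1.

Using the first 2 balance equations plus normalization, the linear system A*pi = b is:
  [-11/16, 1/8, 1/4] . pi = 0
  [3/16, -1/4, 3/8] . pi = 0
  [1, 1, 1] . pi = 1

Solving yields:
  pi_P = 7/36
  pi_Q = 13/24
  pi_R = 19/72

Verification (pi * P):
  7/36*5/16 + 13/24*1/8 + 19/72*1/4 = 7/36 = pi_P  (ok)
  7/36*3/16 + 13/24*3/4 + 19/72*3/8 = 13/24 = pi_Q  (ok)
  7/36*1/2 + 13/24*1/8 + 19/72*3/8 = 19/72 = pi_R  (ok)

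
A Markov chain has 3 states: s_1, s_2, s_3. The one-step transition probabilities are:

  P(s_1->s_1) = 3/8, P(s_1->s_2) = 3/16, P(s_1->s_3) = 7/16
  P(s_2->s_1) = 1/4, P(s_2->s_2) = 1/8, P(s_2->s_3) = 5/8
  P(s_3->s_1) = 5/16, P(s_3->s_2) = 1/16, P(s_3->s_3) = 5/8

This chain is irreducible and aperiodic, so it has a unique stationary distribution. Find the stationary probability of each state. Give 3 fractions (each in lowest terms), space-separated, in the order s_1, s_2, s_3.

The stationary distribution satisfies pi = pi * P, i.e.:
  pi_s_1 = 3/8*pi_s_1 + 1/4*pi_s_2 + 5/16*pi_s_3
  pi_s_2 = 3/16*pi_s_1 + 1/8*pi_s_2 + 1/16*pi_s_3
  pi_s_3 = 7/16*pi_s_1 + 5/8*pi_s_2 + 5/8*pi_s_3
with normalization: pi_s_1 + pi_s_2 + pi_s_3 = 1.

Using the first 2 balance equations plus normalization, the linear system A*pi = b is:
  [-5/8, 1/4, 5/16] . pi = 0
  [3/16, -7/8, 1/16] . pi = 0
  [1, 1, 1] . pi = 1

Solving yields:
  pi_s_1 = 74/227
  pi_s_2 = 25/227
  pi_s_3 = 128/227

Verification (pi * P):
  74/227*3/8 + 25/227*1/4 + 128/227*5/16 = 74/227 = pi_s_1  (ok)
  74/227*3/16 + 25/227*1/8 + 128/227*1/16 = 25/227 = pi_s_2  (ok)
  74/227*7/16 + 25/227*5/8 + 128/227*5/8 = 128/227 = pi_s_3  (ok)

Answer: 74/227 25/227 128/227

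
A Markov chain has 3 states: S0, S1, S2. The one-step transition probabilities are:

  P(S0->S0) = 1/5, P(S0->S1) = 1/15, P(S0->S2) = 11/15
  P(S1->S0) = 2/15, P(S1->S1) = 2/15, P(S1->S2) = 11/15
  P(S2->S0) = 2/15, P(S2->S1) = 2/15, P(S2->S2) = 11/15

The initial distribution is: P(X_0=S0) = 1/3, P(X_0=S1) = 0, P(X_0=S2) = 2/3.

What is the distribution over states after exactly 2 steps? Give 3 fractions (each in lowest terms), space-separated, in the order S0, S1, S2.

Answer: 97/675 83/675 11/15

Derivation:
Propagating the distribution step by step (d_{t+1} = d_t * P):
d_0 = (S0=1/3, S1=0, S2=2/3)
  d_1[S0] = 1/3*1/5 + 0*2/15 + 2/3*2/15 = 7/45
  d_1[S1] = 1/3*1/15 + 0*2/15 + 2/3*2/15 = 1/9
  d_1[S2] = 1/3*11/15 + 0*11/15 + 2/3*11/15 = 11/15
d_1 = (S0=7/45, S1=1/9, S2=11/15)
  d_2[S0] = 7/45*1/5 + 1/9*2/15 + 11/15*2/15 = 97/675
  d_2[S1] = 7/45*1/15 + 1/9*2/15 + 11/15*2/15 = 83/675
  d_2[S2] = 7/45*11/15 + 1/9*11/15 + 11/15*11/15 = 11/15
d_2 = (S0=97/675, S1=83/675, S2=11/15)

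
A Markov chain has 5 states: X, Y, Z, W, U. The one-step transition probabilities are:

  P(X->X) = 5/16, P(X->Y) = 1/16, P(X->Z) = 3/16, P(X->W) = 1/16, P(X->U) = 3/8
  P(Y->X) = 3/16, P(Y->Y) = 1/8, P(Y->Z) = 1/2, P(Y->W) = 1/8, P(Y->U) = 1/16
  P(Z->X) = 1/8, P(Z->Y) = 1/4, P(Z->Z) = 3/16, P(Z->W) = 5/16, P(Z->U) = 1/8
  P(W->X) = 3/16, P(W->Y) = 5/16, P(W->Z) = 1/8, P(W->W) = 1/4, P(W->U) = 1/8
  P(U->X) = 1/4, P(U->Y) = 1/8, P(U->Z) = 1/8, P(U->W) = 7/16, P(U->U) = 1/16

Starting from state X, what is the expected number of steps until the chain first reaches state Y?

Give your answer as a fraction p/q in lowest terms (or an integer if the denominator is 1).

Let h_i = expected steps to first reach Y from state i.
Boundary: h_Y = 0.
First-step equations for the other states:
  h_X = 1 + 5/16*h_X + 1/16*h_Y + 3/16*h_Z + 1/16*h_W + 3/8*h_U
  h_Z = 1 + 1/8*h_X + 1/4*h_Y + 3/16*h_Z + 5/16*h_W + 1/8*h_U
  h_W = 1 + 3/16*h_X + 5/16*h_Y + 1/8*h_Z + 1/4*h_W + 1/8*h_U
  h_U = 1 + 1/4*h_X + 1/8*h_Y + 1/8*h_Z + 7/16*h_W + 1/16*h_U

Substituting h_Y = 0 and rearranging gives the linear system (I - Q) h = 1:
  [11/16, -3/16, -1/16, -3/8] . (h_X, h_Z, h_W, h_U) = 1
  [-1/8, 13/16, -5/16, -1/8] . (h_X, h_Z, h_W, h_U) = 1
  [-3/16, -1/8, 3/4, -1/8] . (h_X, h_Z, h_W, h_U) = 1
  [-1/4, -1/8, -7/16, 15/16] . (h_X, h_Z, h_W, h_U) = 1

Solving yields:
  h_X = 593/96
  h_Z = 1227/256
  h_W = 3527/768
  h_U = 1407/256

Starting state is X, so the expected hitting time is h_X = 593/96.

Answer: 593/96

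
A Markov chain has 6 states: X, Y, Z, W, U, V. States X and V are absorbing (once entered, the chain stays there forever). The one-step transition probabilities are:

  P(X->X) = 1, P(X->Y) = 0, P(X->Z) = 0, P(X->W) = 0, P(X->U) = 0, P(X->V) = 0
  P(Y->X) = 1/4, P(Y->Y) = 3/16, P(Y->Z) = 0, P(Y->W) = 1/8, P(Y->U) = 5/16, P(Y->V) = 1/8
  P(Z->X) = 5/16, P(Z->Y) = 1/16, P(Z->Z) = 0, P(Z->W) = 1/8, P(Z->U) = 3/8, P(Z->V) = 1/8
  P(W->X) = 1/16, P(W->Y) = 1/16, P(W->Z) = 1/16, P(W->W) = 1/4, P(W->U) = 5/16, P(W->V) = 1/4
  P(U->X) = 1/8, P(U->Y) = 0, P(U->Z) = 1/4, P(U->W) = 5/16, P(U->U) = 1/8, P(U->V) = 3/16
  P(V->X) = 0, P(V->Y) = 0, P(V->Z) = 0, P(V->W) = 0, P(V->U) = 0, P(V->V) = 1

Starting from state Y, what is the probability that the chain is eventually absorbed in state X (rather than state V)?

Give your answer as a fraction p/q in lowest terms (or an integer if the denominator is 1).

Answer: 1373/2617

Derivation:
Let a_i = P(absorbed in X | start in state i).
Boundary conditions: a_X = 1, a_V = 0.
For each transient state i, a_i = sum_j P(i->j) * a_j:
  a_Y = 1/4*a_X + 3/16*a_Y + 0*a_Z + 1/8*a_W + 5/16*a_U + 1/8*a_V
  a_Z = 5/16*a_X + 1/16*a_Y + 0*a_Z + 1/8*a_W + 3/8*a_U + 1/8*a_V
  a_W = 1/16*a_X + 1/16*a_Y + 1/16*a_Z + 1/4*a_W + 5/16*a_U + 1/4*a_V
  a_U = 1/8*a_X + 0*a_Y + 1/4*a_Z + 5/16*a_W + 1/8*a_U + 3/16*a_V

Substituting a_X = 1 and a_V = 0, rearrange to (I - Q) a = r where r[i] = P(i -> X):
  [13/16, 0, -1/8, -5/16] . (a_Y, a_Z, a_W, a_U) = 1/4
  [-1/16, 1, -1/8, -3/8] . (a_Y, a_Z, a_W, a_U) = 5/16
  [-1/16, -1/16, 3/4, -5/16] . (a_Y, a_Z, a_W, a_U) = 1/16
  [0, -1/4, -5/16, 7/8] . (a_Y, a_Z, a_W, a_U) = 1/8

Solving yields:
  a_Y = 1373/2617
  a_Z = 4303/7851
  a_W = 2744/7851
  a_U = 3331/7851

Starting state is Y, so the absorption probability is a_Y = 1373/2617.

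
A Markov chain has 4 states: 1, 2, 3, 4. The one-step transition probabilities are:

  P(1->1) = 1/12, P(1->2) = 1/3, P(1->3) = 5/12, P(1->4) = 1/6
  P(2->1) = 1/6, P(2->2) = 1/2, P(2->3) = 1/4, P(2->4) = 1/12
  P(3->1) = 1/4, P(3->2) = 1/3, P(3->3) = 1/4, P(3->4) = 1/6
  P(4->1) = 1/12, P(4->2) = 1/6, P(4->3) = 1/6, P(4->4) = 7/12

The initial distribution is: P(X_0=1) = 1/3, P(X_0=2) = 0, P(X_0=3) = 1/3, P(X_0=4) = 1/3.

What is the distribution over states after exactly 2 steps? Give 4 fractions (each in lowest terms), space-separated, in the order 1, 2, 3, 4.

Answer: 11/72 71/216 107/432 13/48

Derivation:
Propagating the distribution step by step (d_{t+1} = d_t * P):
d_0 = (1=1/3, 2=0, 3=1/3, 4=1/3)
  d_1[1] = 1/3*1/12 + 0*1/6 + 1/3*1/4 + 1/3*1/12 = 5/36
  d_1[2] = 1/3*1/3 + 0*1/2 + 1/3*1/3 + 1/3*1/6 = 5/18
  d_1[3] = 1/3*5/12 + 0*1/4 + 1/3*1/4 + 1/3*1/6 = 5/18
  d_1[4] = 1/3*1/6 + 0*1/12 + 1/3*1/6 + 1/3*7/12 = 11/36
d_1 = (1=5/36, 2=5/18, 3=5/18, 4=11/36)
  d_2[1] = 5/36*1/12 + 5/18*1/6 + 5/18*1/4 + 11/36*1/12 = 11/72
  d_2[2] = 5/36*1/3 + 5/18*1/2 + 5/18*1/3 + 11/36*1/6 = 71/216
  d_2[3] = 5/36*5/12 + 5/18*1/4 + 5/18*1/4 + 11/36*1/6 = 107/432
  d_2[4] = 5/36*1/6 + 5/18*1/12 + 5/18*1/6 + 11/36*7/12 = 13/48
d_2 = (1=11/72, 2=71/216, 3=107/432, 4=13/48)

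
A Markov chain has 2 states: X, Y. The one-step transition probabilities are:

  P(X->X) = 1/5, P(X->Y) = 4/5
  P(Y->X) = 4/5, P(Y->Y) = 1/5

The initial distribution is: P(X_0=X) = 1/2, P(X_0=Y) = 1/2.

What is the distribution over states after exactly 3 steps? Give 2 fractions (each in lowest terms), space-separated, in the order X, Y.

Propagating the distribution step by step (d_{t+1} = d_t * P):
d_0 = (X=1/2, Y=1/2)
  d_1[X] = 1/2*1/5 + 1/2*4/5 = 1/2
  d_1[Y] = 1/2*4/5 + 1/2*1/5 = 1/2
d_1 = (X=1/2, Y=1/2)
  d_2[X] = 1/2*1/5 + 1/2*4/5 = 1/2
  d_2[Y] = 1/2*4/5 + 1/2*1/5 = 1/2
d_2 = (X=1/2, Y=1/2)
  d_3[X] = 1/2*1/5 + 1/2*4/5 = 1/2
  d_3[Y] = 1/2*4/5 + 1/2*1/5 = 1/2
d_3 = (X=1/2, Y=1/2)

Answer: 1/2 1/2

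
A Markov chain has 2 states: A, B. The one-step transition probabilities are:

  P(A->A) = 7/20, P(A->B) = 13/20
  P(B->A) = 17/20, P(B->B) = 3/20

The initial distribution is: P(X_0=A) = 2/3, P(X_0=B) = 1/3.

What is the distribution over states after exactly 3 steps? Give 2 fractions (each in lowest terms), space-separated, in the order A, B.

Propagating the distribution step by step (d_{t+1} = d_t * P):
d_0 = (A=2/3, B=1/3)
  d_1[A] = 2/3*7/20 + 1/3*17/20 = 31/60
  d_1[B] = 2/3*13/20 + 1/3*3/20 = 29/60
d_1 = (A=31/60, B=29/60)
  d_2[A] = 31/60*7/20 + 29/60*17/20 = 71/120
  d_2[B] = 31/60*13/20 + 29/60*3/20 = 49/120
d_2 = (A=71/120, B=49/120)
  d_3[A] = 71/120*7/20 + 49/120*17/20 = 133/240
  d_3[B] = 71/120*13/20 + 49/120*3/20 = 107/240
d_3 = (A=133/240, B=107/240)

Answer: 133/240 107/240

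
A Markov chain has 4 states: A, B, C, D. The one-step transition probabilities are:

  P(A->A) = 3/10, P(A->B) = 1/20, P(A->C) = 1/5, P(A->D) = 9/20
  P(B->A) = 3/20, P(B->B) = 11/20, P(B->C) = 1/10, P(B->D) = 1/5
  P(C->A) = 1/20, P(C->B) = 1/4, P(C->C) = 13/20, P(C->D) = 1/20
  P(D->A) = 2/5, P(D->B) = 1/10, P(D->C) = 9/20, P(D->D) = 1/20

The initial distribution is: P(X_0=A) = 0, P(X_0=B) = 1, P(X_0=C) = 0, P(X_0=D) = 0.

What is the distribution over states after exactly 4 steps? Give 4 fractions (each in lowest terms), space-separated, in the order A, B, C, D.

Answer: 1959/10000 2661/10000 58053/160000 28027/160000

Derivation:
Propagating the distribution step by step (d_{t+1} = d_t * P):
d_0 = (A=0, B=1, C=0, D=0)
  d_1[A] = 0*3/10 + 1*3/20 + 0*1/20 + 0*2/5 = 3/20
  d_1[B] = 0*1/20 + 1*11/20 + 0*1/4 + 0*1/10 = 11/20
  d_1[C] = 0*1/5 + 1*1/10 + 0*13/20 + 0*9/20 = 1/10
  d_1[D] = 0*9/20 + 1*1/5 + 0*1/20 + 0*1/20 = 1/5
d_1 = (A=3/20, B=11/20, C=1/10, D=1/5)
  d_2[A] = 3/20*3/10 + 11/20*3/20 + 1/10*1/20 + 1/5*2/5 = 17/80
  d_2[B] = 3/20*1/20 + 11/20*11/20 + 1/10*1/4 + 1/5*1/10 = 71/200
  d_2[C] = 3/20*1/5 + 11/20*1/10 + 1/10*13/20 + 1/5*9/20 = 6/25
  d_2[D] = 3/20*9/20 + 11/20*1/5 + 1/10*1/20 + 1/5*1/20 = 77/400
d_2 = (A=17/80, B=71/200, C=6/25, D=77/400)
  d_3[A] = 17/80*3/10 + 71/200*3/20 + 6/25*1/20 + 77/400*2/5 = 103/500
  d_3[B] = 17/80*1/20 + 71/200*11/20 + 6/25*1/4 + 77/400*1/10 = 2281/8000
  d_3[C] = 17/80*1/5 + 71/200*1/10 + 6/25*13/20 + 77/400*9/20 = 513/1600
  d_3[D] = 17/80*9/20 + 71/200*1/5 + 6/25*1/20 + 77/400*1/20 = 753/4000
d_3 = (A=103/500, B=2281/8000, C=513/1600, D=753/4000)
  d_4[A] = 103/500*3/10 + 2281/8000*3/20 + 513/1600*1/20 + 753/4000*2/5 = 1959/10000
  d_4[B] = 103/500*1/20 + 2281/8000*11/20 + 513/1600*1/4 + 753/4000*1/10 = 2661/10000
  d_4[C] = 103/500*1/5 + 2281/8000*1/10 + 513/1600*13/20 + 753/4000*9/20 = 58053/160000
  d_4[D] = 103/500*9/20 + 2281/8000*1/5 + 513/1600*1/20 + 753/4000*1/20 = 28027/160000
d_4 = (A=1959/10000, B=2661/10000, C=58053/160000, D=28027/160000)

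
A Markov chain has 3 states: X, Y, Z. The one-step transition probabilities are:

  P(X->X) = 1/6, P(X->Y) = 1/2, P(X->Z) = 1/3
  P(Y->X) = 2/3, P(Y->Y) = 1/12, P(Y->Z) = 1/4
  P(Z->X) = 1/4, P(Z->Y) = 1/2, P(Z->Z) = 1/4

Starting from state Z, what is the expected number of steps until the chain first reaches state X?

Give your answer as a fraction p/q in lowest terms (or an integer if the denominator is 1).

Let h_i = expected steps to first reach X from state i.
Boundary: h_X = 0.
First-step equations for the other states:
  h_Y = 1 + 2/3*h_X + 1/12*h_Y + 1/4*h_Z
  h_Z = 1 + 1/4*h_X + 1/2*h_Y + 1/4*h_Z

Substituting h_X = 0 and rearranging gives the linear system (I - Q) h = 1:
  [11/12, -1/4] . (h_Y, h_Z) = 1
  [-1/2, 3/4] . (h_Y, h_Z) = 1

Solving yields:
  h_Y = 16/9
  h_Z = 68/27

Starting state is Z, so the expected hitting time is h_Z = 68/27.

Answer: 68/27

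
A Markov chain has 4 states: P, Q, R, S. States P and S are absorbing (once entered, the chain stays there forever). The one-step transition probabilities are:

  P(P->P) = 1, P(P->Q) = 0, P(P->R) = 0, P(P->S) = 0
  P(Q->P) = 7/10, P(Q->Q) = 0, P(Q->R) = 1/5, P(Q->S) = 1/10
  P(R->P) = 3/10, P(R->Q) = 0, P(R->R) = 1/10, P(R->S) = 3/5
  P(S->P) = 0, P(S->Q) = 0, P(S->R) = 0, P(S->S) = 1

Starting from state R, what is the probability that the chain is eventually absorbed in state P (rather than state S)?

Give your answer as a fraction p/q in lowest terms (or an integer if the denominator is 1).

Let a_i = P(absorbed in P | start in state i).
Boundary conditions: a_P = 1, a_S = 0.
For each transient state i, a_i = sum_j P(i->j) * a_j:
  a_Q = 7/10*a_P + 0*a_Q + 1/5*a_R + 1/10*a_S
  a_R = 3/10*a_P + 0*a_Q + 1/10*a_R + 3/5*a_S

Substituting a_P = 1 and a_S = 0, rearrange to (I - Q) a = r where r[i] = P(i -> P):
  [1, -1/5] . (a_Q, a_R) = 7/10
  [0, 9/10] . (a_Q, a_R) = 3/10

Solving yields:
  a_Q = 23/30
  a_R = 1/3

Starting state is R, so the absorption probability is a_R = 1/3.

Answer: 1/3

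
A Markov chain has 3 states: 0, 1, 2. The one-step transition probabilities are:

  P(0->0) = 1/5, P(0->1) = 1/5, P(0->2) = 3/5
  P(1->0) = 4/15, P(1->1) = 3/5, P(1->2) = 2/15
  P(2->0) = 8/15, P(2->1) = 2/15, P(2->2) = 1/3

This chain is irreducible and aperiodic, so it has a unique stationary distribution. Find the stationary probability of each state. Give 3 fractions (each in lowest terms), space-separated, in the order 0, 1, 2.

The stationary distribution satisfies pi = pi * P, i.e.:
  pi_0 = 1/5*pi_0 + 4/15*pi_1 + 8/15*pi_2
  pi_1 = 1/5*pi_0 + 3/5*pi_1 + 2/15*pi_2
  pi_2 = 3/5*pi_0 + 2/15*pi_1 + 1/3*pi_2
with normalization: pi_0 + pi_1 + pi_2 = 1.

Using the first 2 balance equations plus normalization, the linear system A*pi = b is:
  [-4/5, 4/15, 8/15] . pi = 0
  [1/5, -2/5, 2/15] . pi = 0
  [1, 1, 1] . pi = 1

Solving yields:
  pi_0 = 14/41
  pi_1 = 12/41
  pi_2 = 15/41

Verification (pi * P):
  14/41*1/5 + 12/41*4/15 + 15/41*8/15 = 14/41 = pi_0  (ok)
  14/41*1/5 + 12/41*3/5 + 15/41*2/15 = 12/41 = pi_1  (ok)
  14/41*3/5 + 12/41*2/15 + 15/41*1/3 = 15/41 = pi_2  (ok)

Answer: 14/41 12/41 15/41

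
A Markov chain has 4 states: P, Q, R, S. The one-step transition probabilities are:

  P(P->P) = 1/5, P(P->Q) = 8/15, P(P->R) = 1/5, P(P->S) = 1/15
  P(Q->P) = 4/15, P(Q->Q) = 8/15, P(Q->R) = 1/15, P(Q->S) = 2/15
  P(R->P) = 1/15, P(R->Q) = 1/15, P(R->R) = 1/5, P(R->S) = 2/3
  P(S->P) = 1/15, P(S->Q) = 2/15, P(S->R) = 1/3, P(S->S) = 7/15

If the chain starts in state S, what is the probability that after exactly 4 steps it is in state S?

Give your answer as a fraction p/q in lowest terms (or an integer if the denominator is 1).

Answer: 19661/50625

Derivation:
Computing P^4 by repeated multiplication:
P^1 =
  P: [1/5, 8/15, 1/5, 1/15]
  Q: [4/15, 8/15, 1/15, 2/15]
  R: [1/15, 1/15, 1/5, 2/3]
  S: [1/15, 2/15, 1/3, 7/15]
P^2 =
  P: [1/5, 31/75, 31/225, 56/225]
  Q: [47/225, 101/225, 11/75, 44/225]
  R: [4/45, 13/75, 7/25, 103/225]
  S: [23/225, 43/225, 11/45, 104/225]
P^3 =
  P: [22/125, 1247/3375, 601/3375, 311/1125]
  Q: [622/3375, 29/75, 187/1125, 887/3375]
  R: [382/3375, 247/1125, 803/3375, 161/375]
  S: [16/135, 791/3375, 797/3375, 1387/3375]
P^4 =
  P: [2768/16875, 3439/10125, 9497/50625, 15629/50625]
  Q: [8534/50625, 5917/16875, 9289/50625, 5017/16875]
  R: [6362/50625, 2537/10125, 3847/16875, 6679/16875]
  S: [6548/50625, 13099/50625, 11317/50625, 19661/50625]

(P^4)[S -> S] = 19661/50625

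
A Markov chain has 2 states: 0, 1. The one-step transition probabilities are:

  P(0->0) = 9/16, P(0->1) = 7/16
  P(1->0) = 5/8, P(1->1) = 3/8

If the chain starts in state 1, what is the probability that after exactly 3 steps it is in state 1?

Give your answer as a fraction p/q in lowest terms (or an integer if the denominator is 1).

Answer: 843/2048

Derivation:
Computing P^3 by repeated multiplication:
P^1 =
  0: [9/16, 7/16]
  1: [5/8, 3/8]
P^2 =
  0: [151/256, 105/256]
  1: [75/128, 53/128]
P^3 =
  0: [2409/4096, 1687/4096]
  1: [1205/2048, 843/2048]

(P^3)[1 -> 1] = 843/2048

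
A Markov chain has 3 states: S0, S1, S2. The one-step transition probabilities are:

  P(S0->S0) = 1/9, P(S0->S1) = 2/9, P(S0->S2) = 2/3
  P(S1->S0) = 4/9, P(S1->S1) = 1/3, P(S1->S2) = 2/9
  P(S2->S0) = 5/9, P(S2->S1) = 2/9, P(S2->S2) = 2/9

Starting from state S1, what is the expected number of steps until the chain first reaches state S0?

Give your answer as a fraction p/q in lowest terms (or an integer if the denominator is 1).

Answer: 81/38

Derivation:
Let h_i = expected steps to first reach S0 from state i.
Boundary: h_S0 = 0.
First-step equations for the other states:
  h_S1 = 1 + 4/9*h_S0 + 1/3*h_S1 + 2/9*h_S2
  h_S2 = 1 + 5/9*h_S0 + 2/9*h_S1 + 2/9*h_S2

Substituting h_S0 = 0 and rearranging gives the linear system (I - Q) h = 1:
  [2/3, -2/9] . (h_S1, h_S2) = 1
  [-2/9, 7/9] . (h_S1, h_S2) = 1

Solving yields:
  h_S1 = 81/38
  h_S2 = 36/19

Starting state is S1, so the expected hitting time is h_S1 = 81/38.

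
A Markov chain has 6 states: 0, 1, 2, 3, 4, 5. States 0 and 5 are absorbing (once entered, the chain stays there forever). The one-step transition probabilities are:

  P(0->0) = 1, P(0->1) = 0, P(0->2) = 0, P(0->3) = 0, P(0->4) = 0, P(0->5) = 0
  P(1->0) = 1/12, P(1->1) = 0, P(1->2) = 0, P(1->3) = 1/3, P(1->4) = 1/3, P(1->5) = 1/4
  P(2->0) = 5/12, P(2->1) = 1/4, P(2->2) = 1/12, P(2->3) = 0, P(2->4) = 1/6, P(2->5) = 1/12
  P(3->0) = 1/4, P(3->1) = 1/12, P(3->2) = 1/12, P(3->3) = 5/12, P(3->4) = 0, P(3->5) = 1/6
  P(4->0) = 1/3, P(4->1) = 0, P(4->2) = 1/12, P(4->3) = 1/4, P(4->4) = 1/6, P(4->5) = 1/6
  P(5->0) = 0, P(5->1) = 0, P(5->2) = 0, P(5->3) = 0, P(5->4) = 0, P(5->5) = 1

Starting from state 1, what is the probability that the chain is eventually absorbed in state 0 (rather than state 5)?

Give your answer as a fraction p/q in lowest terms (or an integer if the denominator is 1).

Let a_i = P(absorbed in 0 | start in state i).
Boundary conditions: a_0 = 1, a_5 = 0.
For each transient state i, a_i = sum_j P(i->j) * a_j:
  a_1 = 1/12*a_0 + 0*a_1 + 0*a_2 + 1/3*a_3 + 1/3*a_4 + 1/4*a_5
  a_2 = 5/12*a_0 + 1/4*a_1 + 1/12*a_2 + 0*a_3 + 1/6*a_4 + 1/12*a_5
  a_3 = 1/4*a_0 + 1/12*a_1 + 1/12*a_2 + 5/12*a_3 + 0*a_4 + 1/6*a_5
  a_4 = 1/3*a_0 + 0*a_1 + 1/12*a_2 + 1/4*a_3 + 1/6*a_4 + 1/6*a_5

Substituting a_0 = 1 and a_5 = 0, rearrange to (I - Q) a = r where r[i] = P(i -> 0):
  [1, 0, -1/3, -1/3] . (a_1, a_2, a_3, a_4) = 1/12
  [-1/4, 11/12, 0, -1/6] . (a_1, a_2, a_3, a_4) = 5/12
  [-1/12, -1/12, 7/12, 0] . (a_1, a_2, a_3, a_4) = 1/4
  [0, -1/12, -1/4, 5/6] . (a_1, a_2, a_3, a_4) = 1/3

Solving yields:
  a_1 = 2053/4098
  a_2 = 1454/2049
  a_3 = 2465/4098
  a_4 = 5339/8196

Starting state is 1, so the absorption probability is a_1 = 2053/4098.

Answer: 2053/4098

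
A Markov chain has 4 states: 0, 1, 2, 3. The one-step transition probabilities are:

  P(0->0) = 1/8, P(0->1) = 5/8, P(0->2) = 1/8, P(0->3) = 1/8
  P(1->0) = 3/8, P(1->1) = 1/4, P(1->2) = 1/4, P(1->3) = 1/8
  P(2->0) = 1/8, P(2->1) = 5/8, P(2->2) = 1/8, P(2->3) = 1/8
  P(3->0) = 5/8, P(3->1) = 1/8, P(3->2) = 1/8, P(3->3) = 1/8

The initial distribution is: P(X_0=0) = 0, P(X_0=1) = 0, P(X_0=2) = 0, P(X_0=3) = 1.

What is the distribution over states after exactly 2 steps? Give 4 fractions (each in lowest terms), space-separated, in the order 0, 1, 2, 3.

Propagating the distribution step by step (d_{t+1} = d_t * P):
d_0 = (0=0, 1=0, 2=0, 3=1)
  d_1[0] = 0*1/8 + 0*3/8 + 0*1/8 + 1*5/8 = 5/8
  d_1[1] = 0*5/8 + 0*1/4 + 0*5/8 + 1*1/8 = 1/8
  d_1[2] = 0*1/8 + 0*1/4 + 0*1/8 + 1*1/8 = 1/8
  d_1[3] = 0*1/8 + 0*1/8 + 0*1/8 + 1*1/8 = 1/8
d_1 = (0=5/8, 1=1/8, 2=1/8, 3=1/8)
  d_2[0] = 5/8*1/8 + 1/8*3/8 + 1/8*1/8 + 1/8*5/8 = 7/32
  d_2[1] = 5/8*5/8 + 1/8*1/4 + 1/8*5/8 + 1/8*1/8 = 33/64
  d_2[2] = 5/8*1/8 + 1/8*1/4 + 1/8*1/8 + 1/8*1/8 = 9/64
  d_2[3] = 5/8*1/8 + 1/8*1/8 + 1/8*1/8 + 1/8*1/8 = 1/8
d_2 = (0=7/32, 1=33/64, 2=9/64, 3=1/8)

Answer: 7/32 33/64 9/64 1/8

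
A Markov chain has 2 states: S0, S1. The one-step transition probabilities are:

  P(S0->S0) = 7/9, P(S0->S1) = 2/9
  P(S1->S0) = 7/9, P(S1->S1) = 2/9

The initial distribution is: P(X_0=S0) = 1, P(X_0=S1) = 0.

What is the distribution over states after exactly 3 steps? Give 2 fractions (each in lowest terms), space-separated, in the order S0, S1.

Answer: 7/9 2/9

Derivation:
Propagating the distribution step by step (d_{t+1} = d_t * P):
d_0 = (S0=1, S1=0)
  d_1[S0] = 1*7/9 + 0*7/9 = 7/9
  d_1[S1] = 1*2/9 + 0*2/9 = 2/9
d_1 = (S0=7/9, S1=2/9)
  d_2[S0] = 7/9*7/9 + 2/9*7/9 = 7/9
  d_2[S1] = 7/9*2/9 + 2/9*2/9 = 2/9
d_2 = (S0=7/9, S1=2/9)
  d_3[S0] = 7/9*7/9 + 2/9*7/9 = 7/9
  d_3[S1] = 7/9*2/9 + 2/9*2/9 = 2/9
d_3 = (S0=7/9, S1=2/9)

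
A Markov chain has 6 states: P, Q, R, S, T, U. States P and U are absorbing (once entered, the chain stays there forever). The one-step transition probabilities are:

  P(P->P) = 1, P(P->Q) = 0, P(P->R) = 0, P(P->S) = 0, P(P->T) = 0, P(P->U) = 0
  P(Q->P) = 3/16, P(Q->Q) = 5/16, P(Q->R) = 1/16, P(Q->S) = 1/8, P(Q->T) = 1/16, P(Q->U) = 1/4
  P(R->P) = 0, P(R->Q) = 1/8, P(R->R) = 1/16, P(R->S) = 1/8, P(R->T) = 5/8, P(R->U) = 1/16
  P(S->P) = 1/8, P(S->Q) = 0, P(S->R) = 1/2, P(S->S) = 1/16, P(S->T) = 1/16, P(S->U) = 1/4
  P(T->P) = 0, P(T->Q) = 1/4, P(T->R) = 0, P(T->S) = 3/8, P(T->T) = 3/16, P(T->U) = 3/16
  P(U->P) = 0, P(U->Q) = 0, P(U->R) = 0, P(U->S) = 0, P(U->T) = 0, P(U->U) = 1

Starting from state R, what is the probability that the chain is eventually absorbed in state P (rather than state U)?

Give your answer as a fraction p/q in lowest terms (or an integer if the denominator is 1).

Let a_i = P(absorbed in P | start in state i).
Boundary conditions: a_P = 1, a_U = 0.
For each transient state i, a_i = sum_j P(i->j) * a_j:
  a_Q = 3/16*a_P + 5/16*a_Q + 1/16*a_R + 1/8*a_S + 1/16*a_T + 1/4*a_U
  a_R = 0*a_P + 1/8*a_Q + 1/16*a_R + 1/8*a_S + 5/8*a_T + 1/16*a_U
  a_S = 1/8*a_P + 0*a_Q + 1/2*a_R + 1/16*a_S + 1/16*a_T + 1/4*a_U
  a_T = 0*a_P + 1/4*a_Q + 0*a_R + 3/8*a_S + 3/16*a_T + 3/16*a_U

Substituting a_P = 1 and a_U = 0, rearrange to (I - Q) a = r where r[i] = P(i -> P):
  [11/16, -1/16, -1/8, -1/16] . (a_Q, a_R, a_S, a_T) = 3/16
  [-1/8, 15/16, -1/8, -5/8] . (a_Q, a_R, a_S, a_T) = 0
  [0, -1/2, 15/16, -1/16] . (a_Q, a_R, a_S, a_T) = 1/8
  [-1/4, 0, -3/8, 13/16] . (a_Q, a_R, a_S, a_T) = 0

Solving yields:
  a_Q = 7573/20523
  a_R = 5122/20523
  a_S = 1934/6841
  a_T = 5008/20523

Starting state is R, so the absorption probability is a_R = 5122/20523.

Answer: 5122/20523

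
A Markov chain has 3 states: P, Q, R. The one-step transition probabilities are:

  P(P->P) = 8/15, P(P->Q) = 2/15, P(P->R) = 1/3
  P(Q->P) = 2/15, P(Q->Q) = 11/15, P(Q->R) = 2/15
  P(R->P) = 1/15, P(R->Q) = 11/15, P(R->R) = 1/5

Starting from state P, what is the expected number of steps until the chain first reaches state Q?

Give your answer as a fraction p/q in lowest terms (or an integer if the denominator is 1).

Answer: 255/79

Derivation:
Let h_i = expected steps to first reach Q from state i.
Boundary: h_Q = 0.
First-step equations for the other states:
  h_P = 1 + 8/15*h_P + 2/15*h_Q + 1/3*h_R
  h_R = 1 + 1/15*h_P + 11/15*h_Q + 1/5*h_R

Substituting h_Q = 0 and rearranging gives the linear system (I - Q) h = 1:
  [7/15, -1/3] . (h_P, h_R) = 1
  [-1/15, 4/5] . (h_P, h_R) = 1

Solving yields:
  h_P = 255/79
  h_R = 120/79

Starting state is P, so the expected hitting time is h_P = 255/79.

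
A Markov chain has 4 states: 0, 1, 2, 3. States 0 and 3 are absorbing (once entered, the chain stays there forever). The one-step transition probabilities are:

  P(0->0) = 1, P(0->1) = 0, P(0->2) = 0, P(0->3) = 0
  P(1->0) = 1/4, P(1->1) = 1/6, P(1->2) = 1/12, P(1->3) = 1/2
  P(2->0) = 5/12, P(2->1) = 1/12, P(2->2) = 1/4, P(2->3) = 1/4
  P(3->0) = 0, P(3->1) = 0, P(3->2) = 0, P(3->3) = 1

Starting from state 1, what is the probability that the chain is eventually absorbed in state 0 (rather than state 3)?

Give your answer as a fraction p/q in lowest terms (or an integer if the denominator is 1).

Let a_i = P(absorbed in 0 | start in state i).
Boundary conditions: a_0 = 1, a_3 = 0.
For each transient state i, a_i = sum_j P(i->j) * a_j:
  a_1 = 1/4*a_0 + 1/6*a_1 + 1/12*a_2 + 1/2*a_3
  a_2 = 5/12*a_0 + 1/12*a_1 + 1/4*a_2 + 1/4*a_3

Substituting a_0 = 1 and a_3 = 0, rearrange to (I - Q) a = r where r[i] = P(i -> 0):
  [5/6, -1/12] . (a_1, a_2) = 1/4
  [-1/12, 3/4] . (a_1, a_2) = 5/12

Solving yields:
  a_1 = 32/89
  a_2 = 53/89

Starting state is 1, so the absorption probability is a_1 = 32/89.

Answer: 32/89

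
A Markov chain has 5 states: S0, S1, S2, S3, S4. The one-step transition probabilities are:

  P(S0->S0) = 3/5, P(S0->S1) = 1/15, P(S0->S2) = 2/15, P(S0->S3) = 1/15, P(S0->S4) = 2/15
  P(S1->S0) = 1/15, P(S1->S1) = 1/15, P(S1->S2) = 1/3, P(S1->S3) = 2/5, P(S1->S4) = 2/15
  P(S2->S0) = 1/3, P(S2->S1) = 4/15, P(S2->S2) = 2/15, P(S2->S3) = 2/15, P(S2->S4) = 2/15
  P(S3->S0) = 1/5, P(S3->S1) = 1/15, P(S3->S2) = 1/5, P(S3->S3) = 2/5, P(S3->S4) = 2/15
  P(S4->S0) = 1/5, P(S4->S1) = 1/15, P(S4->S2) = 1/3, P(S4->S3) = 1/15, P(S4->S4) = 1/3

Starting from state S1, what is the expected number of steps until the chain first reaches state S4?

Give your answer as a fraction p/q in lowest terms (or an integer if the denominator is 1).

Let h_i = expected steps to first reach S4 from state i.
Boundary: h_S4 = 0.
First-step equations for the other states:
  h_S0 = 1 + 3/5*h_S0 + 1/15*h_S1 + 2/15*h_S2 + 1/15*h_S3 + 2/15*h_S4
  h_S1 = 1 + 1/15*h_S0 + 1/15*h_S1 + 1/3*h_S2 + 2/5*h_S3 + 2/15*h_S4
  h_S2 = 1 + 1/3*h_S0 + 4/15*h_S1 + 2/15*h_S2 + 2/15*h_S3 + 2/15*h_S4
  h_S3 = 1 + 1/5*h_S0 + 1/15*h_S1 + 1/5*h_S2 + 2/5*h_S3 + 2/15*h_S4

Substituting h_S4 = 0 and rearranging gives the linear system (I - Q) h = 1:
  [2/5, -1/15, -2/15, -1/15] . (h_S0, h_S1, h_S2, h_S3) = 1
  [-1/15, 14/15, -1/3, -2/5] . (h_S0, h_S1, h_S2, h_S3) = 1
  [-1/3, -4/15, 13/15, -2/15] . (h_S0, h_S1, h_S2, h_S3) = 1
  [-1/5, -1/15, -1/5, 3/5] . (h_S0, h_S1, h_S2, h_S3) = 1

Solving yields:
  h_S0 = 15/2
  h_S1 = 15/2
  h_S2 = 15/2
  h_S3 = 15/2

Starting state is S1, so the expected hitting time is h_S1 = 15/2.

Answer: 15/2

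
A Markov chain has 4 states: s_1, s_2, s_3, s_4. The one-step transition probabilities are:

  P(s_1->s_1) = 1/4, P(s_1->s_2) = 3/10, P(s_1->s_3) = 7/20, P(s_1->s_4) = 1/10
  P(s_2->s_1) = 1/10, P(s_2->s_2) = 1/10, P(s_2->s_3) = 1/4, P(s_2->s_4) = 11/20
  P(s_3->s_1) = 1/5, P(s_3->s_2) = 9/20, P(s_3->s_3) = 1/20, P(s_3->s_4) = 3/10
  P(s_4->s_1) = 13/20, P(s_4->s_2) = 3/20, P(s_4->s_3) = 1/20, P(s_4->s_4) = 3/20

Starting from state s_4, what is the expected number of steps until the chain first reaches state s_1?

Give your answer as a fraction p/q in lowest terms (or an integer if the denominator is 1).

Answer: 48/25

Derivation:
Let h_i = expected steps to first reach s_1 from state i.
Boundary: h_s_1 = 0.
First-step equations for the other states:
  h_s_2 = 1 + 1/10*h_s_1 + 1/10*h_s_2 + 1/4*h_s_3 + 11/20*h_s_4
  h_s_3 = 1 + 1/5*h_s_1 + 9/20*h_s_2 + 1/20*h_s_3 + 3/10*h_s_4
  h_s_4 = 1 + 13/20*h_s_1 + 3/20*h_s_2 + 1/20*h_s_3 + 3/20*h_s_4

Substituting h_s_1 = 0 and rearranging gives the linear system (I - Q) h = 1:
  [9/10, -1/4, -11/20] . (h_s_2, h_s_3, h_s_4) = 1
  [-9/20, 19/20, -3/10] . (h_s_2, h_s_3, h_s_4) = 1
  [-3/20, -1/20, 17/20] . (h_s_2, h_s_3, h_s_4) = 1

Solving yields:
  h_s_2 = 2608/825
  h_s_3 = 868/275
  h_s_4 = 48/25

Starting state is s_4, so the expected hitting time is h_s_4 = 48/25.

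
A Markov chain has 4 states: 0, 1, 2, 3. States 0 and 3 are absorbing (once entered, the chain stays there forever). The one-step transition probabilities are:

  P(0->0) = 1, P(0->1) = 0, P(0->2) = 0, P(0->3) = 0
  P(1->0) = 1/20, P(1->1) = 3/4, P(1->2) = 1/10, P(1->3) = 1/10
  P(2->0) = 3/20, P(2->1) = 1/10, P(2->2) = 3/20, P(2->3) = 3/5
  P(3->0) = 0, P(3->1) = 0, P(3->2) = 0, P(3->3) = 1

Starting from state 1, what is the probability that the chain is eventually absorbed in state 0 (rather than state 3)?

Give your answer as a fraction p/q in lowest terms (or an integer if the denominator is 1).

Let a_i = P(absorbed in 0 | start in state i).
Boundary conditions: a_0 = 1, a_3 = 0.
For each transient state i, a_i = sum_j P(i->j) * a_j:
  a_1 = 1/20*a_0 + 3/4*a_1 + 1/10*a_2 + 1/10*a_3
  a_2 = 3/20*a_0 + 1/10*a_1 + 3/20*a_2 + 3/5*a_3

Substituting a_0 = 1 and a_3 = 0, rearrange to (I - Q) a = r where r[i] = P(i -> 0):
  [1/4, -1/10] . (a_1, a_2) = 1/20
  [-1/10, 17/20] . (a_1, a_2) = 3/20

Solving yields:
  a_1 = 23/81
  a_2 = 17/81

Starting state is 1, so the absorption probability is a_1 = 23/81.

Answer: 23/81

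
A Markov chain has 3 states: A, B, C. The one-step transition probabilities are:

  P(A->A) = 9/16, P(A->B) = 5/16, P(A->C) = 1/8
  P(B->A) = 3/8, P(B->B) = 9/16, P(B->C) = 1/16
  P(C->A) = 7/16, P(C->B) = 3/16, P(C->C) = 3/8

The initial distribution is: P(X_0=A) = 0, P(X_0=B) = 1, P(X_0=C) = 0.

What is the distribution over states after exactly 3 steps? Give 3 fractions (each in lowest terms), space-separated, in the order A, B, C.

Answer: 477/1024 841/2048 253/2048

Derivation:
Propagating the distribution step by step (d_{t+1} = d_t * P):
d_0 = (A=0, B=1, C=0)
  d_1[A] = 0*9/16 + 1*3/8 + 0*7/16 = 3/8
  d_1[B] = 0*5/16 + 1*9/16 + 0*3/16 = 9/16
  d_1[C] = 0*1/8 + 1*1/16 + 0*3/8 = 1/16
d_1 = (A=3/8, B=9/16, C=1/16)
  d_2[A] = 3/8*9/16 + 9/16*3/8 + 1/16*7/16 = 115/256
  d_2[B] = 3/8*5/16 + 9/16*9/16 + 1/16*3/16 = 57/128
  d_2[C] = 3/8*1/8 + 9/16*1/16 + 1/16*3/8 = 27/256
d_2 = (A=115/256, B=57/128, C=27/256)
  d_3[A] = 115/256*9/16 + 57/128*3/8 + 27/256*7/16 = 477/1024
  d_3[B] = 115/256*5/16 + 57/128*9/16 + 27/256*3/16 = 841/2048
  d_3[C] = 115/256*1/8 + 57/128*1/16 + 27/256*3/8 = 253/2048
d_3 = (A=477/1024, B=841/2048, C=253/2048)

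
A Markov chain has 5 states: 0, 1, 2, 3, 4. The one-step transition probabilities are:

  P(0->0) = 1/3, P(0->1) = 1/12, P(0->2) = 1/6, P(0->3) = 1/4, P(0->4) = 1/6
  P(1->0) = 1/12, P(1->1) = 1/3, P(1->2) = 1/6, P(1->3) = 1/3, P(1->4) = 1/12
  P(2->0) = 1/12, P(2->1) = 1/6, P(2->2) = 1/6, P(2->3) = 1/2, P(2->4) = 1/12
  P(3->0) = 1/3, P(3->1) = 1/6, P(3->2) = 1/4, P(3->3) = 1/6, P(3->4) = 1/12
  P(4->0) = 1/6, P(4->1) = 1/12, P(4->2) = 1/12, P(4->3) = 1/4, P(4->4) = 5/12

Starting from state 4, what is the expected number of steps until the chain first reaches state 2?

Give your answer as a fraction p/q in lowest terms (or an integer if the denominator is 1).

Answer: 1740/269

Derivation:
Let h_i = expected steps to first reach 2 from state i.
Boundary: h_2 = 0.
First-step equations for the other states:
  h_0 = 1 + 1/3*h_0 + 1/12*h_1 + 1/6*h_2 + 1/4*h_3 + 1/6*h_4
  h_1 = 1 + 1/12*h_0 + 1/3*h_1 + 1/6*h_2 + 1/3*h_3 + 1/12*h_4
  h_3 = 1 + 1/3*h_0 + 1/6*h_1 + 1/4*h_2 + 1/6*h_3 + 1/12*h_4
  h_4 = 1 + 1/6*h_0 + 1/12*h_1 + 1/12*h_2 + 1/4*h_3 + 5/12*h_4

Substituting h_2 = 0 and rearranging gives the linear system (I - Q) h = 1:
  [2/3, -1/12, -1/4, -1/6] . (h_0, h_1, h_3, h_4) = 1
  [-1/12, 2/3, -1/3, -1/12] . (h_0, h_1, h_3, h_4) = 1
  [-1/3, -1/6, 5/6, -1/12] . (h_0, h_1, h_3, h_4) = 1
  [-1/6, -1/12, -1/4, 7/12] . (h_0, h_1, h_3, h_4) = 1

Solving yields:
  h_0 = 1566/269
  h_1 = 3063/538
  h_3 = 2859/538
  h_4 = 1740/269

Starting state is 4, so the expected hitting time is h_4 = 1740/269.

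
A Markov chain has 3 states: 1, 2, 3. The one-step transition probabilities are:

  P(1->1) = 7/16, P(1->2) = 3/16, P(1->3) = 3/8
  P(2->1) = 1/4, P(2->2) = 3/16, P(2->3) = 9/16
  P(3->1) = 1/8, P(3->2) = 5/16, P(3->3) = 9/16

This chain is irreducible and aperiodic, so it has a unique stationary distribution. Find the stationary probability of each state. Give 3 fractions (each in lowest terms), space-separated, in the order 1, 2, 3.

The stationary distribution satisfies pi = pi * P, i.e.:
  pi_1 = 7/16*pi_1 + 1/4*pi_2 + 1/8*pi_3
  pi_2 = 3/16*pi_1 + 3/16*pi_2 + 5/16*pi_3
  pi_3 = 3/8*pi_1 + 9/16*pi_2 + 9/16*pi_3
with normalization: pi_1 + pi_2 + pi_3 = 1.

Using the first 2 balance equations plus normalization, the linear system A*pi = b is:
  [-9/16, 1/4, 1/8] . pi = 0
  [3/16, -13/16, 5/16] . pi = 0
  [1, 1, 1] . pi = 1

Solving yields:
  pi_1 = 23/101
  pi_2 = 51/202
  pi_3 = 105/202

Verification (pi * P):
  23/101*7/16 + 51/202*1/4 + 105/202*1/8 = 23/101 = pi_1  (ok)
  23/101*3/16 + 51/202*3/16 + 105/202*5/16 = 51/202 = pi_2  (ok)
  23/101*3/8 + 51/202*9/16 + 105/202*9/16 = 105/202 = pi_3  (ok)

Answer: 23/101 51/202 105/202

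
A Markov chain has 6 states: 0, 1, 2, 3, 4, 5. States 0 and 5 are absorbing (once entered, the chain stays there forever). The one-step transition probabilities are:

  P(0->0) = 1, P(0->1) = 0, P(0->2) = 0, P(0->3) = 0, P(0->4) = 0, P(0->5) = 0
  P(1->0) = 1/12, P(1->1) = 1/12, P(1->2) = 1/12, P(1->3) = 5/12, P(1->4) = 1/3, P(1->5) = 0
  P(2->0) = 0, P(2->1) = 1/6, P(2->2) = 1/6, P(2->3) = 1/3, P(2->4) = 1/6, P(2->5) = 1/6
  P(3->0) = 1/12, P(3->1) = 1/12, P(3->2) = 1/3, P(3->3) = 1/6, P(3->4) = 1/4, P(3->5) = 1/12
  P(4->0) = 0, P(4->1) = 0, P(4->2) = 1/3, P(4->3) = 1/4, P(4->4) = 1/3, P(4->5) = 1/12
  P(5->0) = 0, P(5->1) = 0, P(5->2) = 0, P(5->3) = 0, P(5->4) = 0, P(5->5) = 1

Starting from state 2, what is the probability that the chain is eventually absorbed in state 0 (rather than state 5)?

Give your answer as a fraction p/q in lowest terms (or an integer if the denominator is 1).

Answer: 39/175

Derivation:
Let a_i = P(absorbed in 0 | start in state i).
Boundary conditions: a_0 = 1, a_5 = 0.
For each transient state i, a_i = sum_j P(i->j) * a_j:
  a_1 = 1/12*a_0 + 1/12*a_1 + 1/12*a_2 + 5/12*a_3 + 1/3*a_4 + 0*a_5
  a_2 = 0*a_0 + 1/6*a_1 + 1/6*a_2 + 1/3*a_3 + 1/6*a_4 + 1/6*a_5
  a_3 = 1/12*a_0 + 1/12*a_1 + 1/3*a_2 + 1/6*a_3 + 1/4*a_4 + 1/12*a_5
  a_4 = 0*a_0 + 0*a_1 + 1/3*a_2 + 1/4*a_3 + 1/3*a_4 + 1/12*a_5

Substituting a_0 = 1 and a_5 = 0, rearrange to (I - Q) a = r where r[i] = P(i -> 0):
  [11/12, -1/12, -5/12, -1/3] . (a_1, a_2, a_3, a_4) = 1/12
  [-1/6, 5/6, -1/3, -1/6] . (a_1, a_2, a_3, a_4) = 0
  [-1/12, -1/3, 5/6, -1/4] . (a_1, a_2, a_3, a_4) = 1/12
  [0, -1/3, -1/4, 2/3] . (a_1, a_2, a_3, a_4) = 0

Solving yields:
  a_1 = 506/1575
  a_2 = 39/175
  a_3 = 452/1575
  a_4 = 23/105

Starting state is 2, so the absorption probability is a_2 = 39/175.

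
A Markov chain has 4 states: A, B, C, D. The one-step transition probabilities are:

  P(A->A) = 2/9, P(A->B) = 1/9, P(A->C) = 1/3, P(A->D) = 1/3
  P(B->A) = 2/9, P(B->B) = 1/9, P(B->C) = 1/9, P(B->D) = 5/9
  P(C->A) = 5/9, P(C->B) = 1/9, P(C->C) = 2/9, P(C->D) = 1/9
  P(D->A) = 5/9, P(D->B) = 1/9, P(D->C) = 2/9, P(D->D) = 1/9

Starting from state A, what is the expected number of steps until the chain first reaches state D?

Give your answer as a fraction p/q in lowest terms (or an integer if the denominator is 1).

Let h_i = expected steps to first reach D from state i.
Boundary: h_D = 0.
First-step equations for the other states:
  h_A = 1 + 2/9*h_A + 1/9*h_B + 1/3*h_C + 1/3*h_D
  h_B = 1 + 2/9*h_A + 1/9*h_B + 1/9*h_C + 5/9*h_D
  h_C = 1 + 5/9*h_A + 1/9*h_B + 2/9*h_C + 1/9*h_D

Substituting h_D = 0 and rearranging gives the linear system (I - Q) h = 1:
  [7/9, -1/9, -1/3] . (h_A, h_B, h_C) = 1
  [-2/9, 8/9, -1/9] . (h_A, h_B, h_C) = 1
  [-5/9, -1/9, 7/9] . (h_A, h_B, h_C) = 1

Solving yields:
  h_A = 27/8
  h_B = 99/40
  h_C = 81/20

Starting state is A, so the expected hitting time is h_A = 27/8.

Answer: 27/8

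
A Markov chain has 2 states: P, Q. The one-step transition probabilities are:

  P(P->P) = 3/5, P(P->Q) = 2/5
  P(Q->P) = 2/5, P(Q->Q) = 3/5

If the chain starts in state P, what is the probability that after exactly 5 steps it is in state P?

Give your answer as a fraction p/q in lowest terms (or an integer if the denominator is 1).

Answer: 1563/3125

Derivation:
Computing P^5 by repeated multiplication:
P^1 =
  P: [3/5, 2/5]
  Q: [2/5, 3/5]
P^2 =
  P: [13/25, 12/25]
  Q: [12/25, 13/25]
P^3 =
  P: [63/125, 62/125]
  Q: [62/125, 63/125]
P^4 =
  P: [313/625, 312/625]
  Q: [312/625, 313/625]
P^5 =
  P: [1563/3125, 1562/3125]
  Q: [1562/3125, 1563/3125]

(P^5)[P -> P] = 1563/3125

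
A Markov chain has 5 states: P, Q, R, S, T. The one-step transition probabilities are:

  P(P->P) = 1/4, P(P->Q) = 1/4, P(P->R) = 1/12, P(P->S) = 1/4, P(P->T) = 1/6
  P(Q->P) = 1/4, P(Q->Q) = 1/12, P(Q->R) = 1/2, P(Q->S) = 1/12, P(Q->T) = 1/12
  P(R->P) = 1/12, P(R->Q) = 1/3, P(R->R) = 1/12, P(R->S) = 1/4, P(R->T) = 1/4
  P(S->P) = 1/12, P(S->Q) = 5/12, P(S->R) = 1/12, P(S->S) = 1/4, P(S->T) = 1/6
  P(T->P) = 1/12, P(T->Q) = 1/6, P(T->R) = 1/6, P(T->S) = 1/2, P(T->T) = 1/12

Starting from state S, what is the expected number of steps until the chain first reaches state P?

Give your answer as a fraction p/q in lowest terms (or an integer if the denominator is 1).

Let h_i = expected steps to first reach P from state i.
Boundary: h_P = 0.
First-step equations for the other states:
  h_Q = 1 + 1/4*h_P + 1/12*h_Q + 1/2*h_R + 1/12*h_S + 1/12*h_T
  h_R = 1 + 1/12*h_P + 1/3*h_Q + 1/12*h_R + 1/4*h_S + 1/4*h_T
  h_S = 1 + 1/12*h_P + 5/12*h_Q + 1/12*h_R + 1/4*h_S + 1/6*h_T
  h_T = 1 + 1/12*h_P + 1/6*h_Q + 1/6*h_R + 1/2*h_S + 1/12*h_T

Substituting h_P = 0 and rearranging gives the linear system (I - Q) h = 1:
  [11/12, -1/2, -1/12, -1/12] . (h_Q, h_R, h_S, h_T) = 1
  [-1/3, 11/12, -1/4, -1/4] . (h_Q, h_R, h_S, h_T) = 1
  [-5/12, -1/12, 3/4, -1/6] . (h_Q, h_R, h_S, h_T) = 1
  [-1/6, -1/6, -1/2, 11/12] . (h_Q, h_R, h_S, h_T) = 1

Solving yields:
  h_Q = 26556/3893
  h_R = 30660/3893
  h_S = 30276/3893
  h_T = 31164/3893

Starting state is S, so the expected hitting time is h_S = 30276/3893.

Answer: 30276/3893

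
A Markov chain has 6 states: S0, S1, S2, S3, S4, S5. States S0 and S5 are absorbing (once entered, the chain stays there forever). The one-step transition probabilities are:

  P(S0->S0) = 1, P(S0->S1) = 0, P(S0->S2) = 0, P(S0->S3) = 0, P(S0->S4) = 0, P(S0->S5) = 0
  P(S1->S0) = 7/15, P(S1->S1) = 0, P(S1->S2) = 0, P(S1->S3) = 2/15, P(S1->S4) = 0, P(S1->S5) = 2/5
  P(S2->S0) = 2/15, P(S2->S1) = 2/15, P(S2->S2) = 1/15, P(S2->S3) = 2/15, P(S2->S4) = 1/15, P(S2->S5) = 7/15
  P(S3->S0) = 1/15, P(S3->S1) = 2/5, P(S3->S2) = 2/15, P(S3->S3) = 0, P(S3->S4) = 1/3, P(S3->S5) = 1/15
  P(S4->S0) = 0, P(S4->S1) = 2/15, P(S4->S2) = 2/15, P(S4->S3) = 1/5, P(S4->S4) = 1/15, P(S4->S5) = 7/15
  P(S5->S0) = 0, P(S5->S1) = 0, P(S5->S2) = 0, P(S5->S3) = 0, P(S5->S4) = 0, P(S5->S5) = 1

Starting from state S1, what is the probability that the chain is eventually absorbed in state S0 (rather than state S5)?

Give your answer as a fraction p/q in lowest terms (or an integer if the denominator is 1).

Let a_i = P(absorbed in S0 | start in state i).
Boundary conditions: a_S0 = 1, a_S5 = 0.
For each transient state i, a_i = sum_j P(i->j) * a_j:
  a_S1 = 7/15*a_S0 + 0*a_S1 + 0*a_S2 + 2/15*a_S3 + 0*a_S4 + 2/5*a_S5
  a_S2 = 2/15*a_S0 + 2/15*a_S1 + 1/15*a_S2 + 2/15*a_S3 + 1/15*a_S4 + 7/15*a_S5
  a_S3 = 1/15*a_S0 + 2/5*a_S1 + 2/15*a_S2 + 0*a_S3 + 1/3*a_S4 + 1/15*a_S5
  a_S4 = 0*a_S0 + 2/15*a_S1 + 2/15*a_S2 + 1/5*a_S3 + 1/15*a_S4 + 7/15*a_S5

Substituting a_S0 = 1 and a_S5 = 0, rearrange to (I - Q) a = r where r[i] = P(i -> S0):
  [1, 0, -2/15, 0] . (a_S1, a_S2, a_S3, a_S4) = 7/15
  [-2/15, 14/15, -2/15, -1/15] . (a_S1, a_S2, a_S3, a_S4) = 2/15
  [-2/5, -2/15, 1, -1/3] . (a_S1, a_S2, a_S3, a_S4) = 1/15
  [-2/15, -2/15, -1/5, 14/15] . (a_S1, a_S2, a_S3, a_S4) = 0

Solving yields:
  a_S1 = 9433/18251
  a_S2 = 10381/36502
  a_S3 = 6869/18251
  a_S4 = 3561/18251

Starting state is S1, so the absorption probability is a_S1 = 9433/18251.

Answer: 9433/18251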